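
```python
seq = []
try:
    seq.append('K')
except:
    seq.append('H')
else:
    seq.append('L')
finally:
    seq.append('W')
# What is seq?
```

Step-by-step execution trace:
1. try: `seq.append('K')` → seq = ['K']. No exception raised.
2. `except` is skipped.
3. `else` runs: `seq.append('L')` → seq = ['K', 'L'].
4. `finally` always runs: `seq.append('W')` → seq = ['K', 'L', 'W'].
Result: ['K', 'L', 'W']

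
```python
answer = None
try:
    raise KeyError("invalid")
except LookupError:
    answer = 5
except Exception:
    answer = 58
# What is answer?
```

Step-by-step execution trace:
1. `raise KeyError(...)` raises KeyError.
2. `except LookupError` matches (KeyError is a subclass of LookupError) → answer = 5.
3. `except Exception` is not reached.
Result: 5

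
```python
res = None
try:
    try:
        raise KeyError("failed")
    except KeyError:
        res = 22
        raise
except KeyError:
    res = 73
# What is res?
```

Step-by-step execution trace:
1. Inner try: `raise KeyError("failed")` raises KeyError.
2. Inner `except KeyError` matches → res = 22.
3. bare `raise` re-raises the same KeyError.
4. Outer `except KeyError` matches → res = 73.
Result: 73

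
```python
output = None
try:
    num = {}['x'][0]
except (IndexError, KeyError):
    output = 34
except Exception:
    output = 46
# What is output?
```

Step-by-step execution trace:
1. `num = {}['x'][0]` raises KeyError.
2. `except (IndexError, KeyError)` matches (KeyError is in the tuple) → output = 34.
3. `except Exception` is not reached.
Result: 34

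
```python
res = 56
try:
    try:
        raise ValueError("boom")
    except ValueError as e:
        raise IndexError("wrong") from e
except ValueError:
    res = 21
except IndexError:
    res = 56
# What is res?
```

Step-by-step execution trace:
1. Inner try raises ValueError; inner `except ValueError as e` catches it.
2. `raise IndexError(...) from e` raises IndexError (ValueError is attached as __cause__, but only IndexError is active).
3. Outer `except ValueError` does not match IndexError; skipped.
4. Outer `except IndexError` matches → res = 56.
Result: 56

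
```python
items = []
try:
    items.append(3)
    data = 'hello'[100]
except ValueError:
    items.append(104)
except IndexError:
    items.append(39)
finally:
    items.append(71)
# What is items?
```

Step-by-step execution trace:
1. try: `items.append(3)` → items = [3].
2. `data = 'hello'[100]` raises IndexError.
3. `except ValueError` does not match IndexError; skipped.
4. `except IndexError` matches → `items.append(39)` → items = [3, 39].
5. finally always runs: `items.append(71)` → items = [3, 39, 71].
Result: [3, 39, 71]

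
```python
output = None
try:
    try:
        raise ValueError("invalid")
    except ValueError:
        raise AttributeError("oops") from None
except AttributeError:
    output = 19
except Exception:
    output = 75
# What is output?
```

Step-by-step execution trace:
1. Inner try raises ValueError; inner `except ValueError` catches it.
2. `raise AttributeError(...) from None` raises AttributeError (from None suppresses __context__, but the active exception is still AttributeError).
3. Outer `except AttributeError` matches → output = 19.
4. `except Exception` is not reached.
Result: 19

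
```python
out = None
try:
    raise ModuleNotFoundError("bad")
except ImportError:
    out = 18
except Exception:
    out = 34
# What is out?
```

Step-by-step execution trace:
1. `raise ModuleNotFoundError(...)` raises ModuleNotFoundError.
2. `except ImportError` matches (ModuleNotFoundError is a subclass of ImportError) → out = 18.
3. `except Exception` is not reached.
Result: 18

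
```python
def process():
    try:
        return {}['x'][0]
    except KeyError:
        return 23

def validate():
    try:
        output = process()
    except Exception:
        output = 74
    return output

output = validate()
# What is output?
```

Step-by-step execution trace:
1. `validate()` calls `process()`.
2. In process: `{}['x'][0]` raises KeyError; `except KeyError` catches it → returns 23.
3. In validate: `output = process()` → output = 23. No exception reaches validate.
4. `except Exception` is skipped; validate returns 23.
5. output = 23.
Result: 23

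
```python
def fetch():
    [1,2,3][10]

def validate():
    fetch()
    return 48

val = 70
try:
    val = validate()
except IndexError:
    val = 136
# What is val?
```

Step-by-step execution trace:
1. val starts at 70.
2. try: `validate()` calls `fetch()`.
3. `fetch()` evaluates `[1,2,3][10]`, which raises IndexError; it propagates through validate (uncaught).
4. `return 48` in validate is not reached; the assignment to val does not complete.
5. `except IndexError` matches → val = 136.
Result: 136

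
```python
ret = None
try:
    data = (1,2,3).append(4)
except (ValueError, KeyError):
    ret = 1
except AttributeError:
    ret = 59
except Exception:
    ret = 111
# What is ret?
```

Step-by-step execution trace:
1. `data = (1,2,3).append(4)` raises AttributeError.
2. `except (ValueError, KeyError)` does not match AttributeError; skipped.
3. `except AttributeError` matches (exact type match) → ret = 59.
4. `except Exception` is not reached.
Result: 59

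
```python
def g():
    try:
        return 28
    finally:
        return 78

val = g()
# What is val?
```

Step-by-step execution trace:
1. `g()` enters try: `return 28` sets pending return value 28.
2. Before returning, `finally: return 78` runs and overrides the pending return.
3. g() returns 78 → val = 78.
Result: 78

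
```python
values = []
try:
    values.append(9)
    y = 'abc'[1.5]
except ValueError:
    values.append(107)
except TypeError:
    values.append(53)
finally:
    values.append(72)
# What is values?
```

Step-by-step execution trace:
1. try: `values.append(9)` → values = [9].
2. `y = 'abc'[1.5]` raises TypeError.
3. `except ValueError` does not match TypeError; skipped.
4. `except TypeError` matches → `values.append(53)` → values = [9, 53].
5. finally always runs: `values.append(72)` → values = [9, 53, 72].
Result: [9, 53, 72]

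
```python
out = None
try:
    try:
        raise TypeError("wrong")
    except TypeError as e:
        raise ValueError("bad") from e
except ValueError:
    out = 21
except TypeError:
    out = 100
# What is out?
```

Step-by-step execution trace:
1. Inner try raises TypeError; inner `except TypeError as e` catches it.
2. `raise ValueError(...) from e` raises ValueError (TypeError is attached as __cause__, but only ValueError is active).
3. Outer `except ValueError` matches → out = 21.
4. `except TypeError` is not reached.
Result: 21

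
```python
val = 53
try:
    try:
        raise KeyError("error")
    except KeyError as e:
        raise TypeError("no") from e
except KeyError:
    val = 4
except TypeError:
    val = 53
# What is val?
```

Step-by-step execution trace:
1. Inner try raises KeyError; inner `except KeyError as e` catches it.
2. `raise TypeError(...) from e` raises TypeError (KeyError is attached as __cause__, but only TypeError is active).
3. Outer `except KeyError` does not match TypeError; skipped.
4. Outer `except TypeError` matches → val = 53.
Result: 53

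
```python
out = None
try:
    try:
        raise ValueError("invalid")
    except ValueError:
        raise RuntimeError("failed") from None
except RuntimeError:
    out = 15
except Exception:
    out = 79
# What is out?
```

Step-by-step execution trace:
1. Inner try raises ValueError; inner `except ValueError` catches it.
2. `raise RuntimeError(...) from None` raises RuntimeError (from None suppresses __context__, but the active exception is still RuntimeError).
3. Outer `except RuntimeError` matches → out = 15.
4. `except Exception` is not reached.
Result: 15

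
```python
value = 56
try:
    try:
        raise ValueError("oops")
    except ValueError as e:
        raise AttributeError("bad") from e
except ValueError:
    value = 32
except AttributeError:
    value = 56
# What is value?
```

Step-by-step execution trace:
1. Inner try raises ValueError; inner `except ValueError as e` catches it.
2. `raise AttributeError(...) from e` raises AttributeError (ValueError is attached as __cause__, but only AttributeError is active).
3. Outer `except ValueError` does not match AttributeError; skipped.
4. Outer `except AttributeError` matches → value = 56.
Result: 56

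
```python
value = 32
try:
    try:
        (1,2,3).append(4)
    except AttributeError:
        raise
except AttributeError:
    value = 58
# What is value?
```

Step-by-step execution trace:
1. Inner try: `(1,2,3).append(4)` raises AttributeError.
2. Inner `except AttributeError` matches; bare `raise` re-raises the same AttributeError.
3. Outer `except AttributeError` matches → value = 58.
Result: 58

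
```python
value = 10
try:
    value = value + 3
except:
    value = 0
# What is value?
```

Step-by-step execution trace:
1. value starts at 10.
2. try: `value = value + 3` → value = 13. No exception raised.
3. `except` is skipped.
Result: 13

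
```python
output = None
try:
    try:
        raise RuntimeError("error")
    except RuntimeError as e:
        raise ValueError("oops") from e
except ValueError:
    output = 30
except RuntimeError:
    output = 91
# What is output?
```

Step-by-step execution trace:
1. Inner try raises RuntimeError; inner `except RuntimeError as e` catches it.
2. `raise ValueError(...) from e` raises ValueError (RuntimeError is attached as __cause__, but only ValueError is active).
3. Outer `except ValueError` matches → output = 30.
4. `except RuntimeError` is not reached.
Result: 30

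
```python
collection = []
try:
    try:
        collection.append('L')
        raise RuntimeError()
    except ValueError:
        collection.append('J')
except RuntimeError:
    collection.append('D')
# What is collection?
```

Step-by-step execution trace:
1. Inner try: `collection.append('L')` → collection = ['L'].
2. `raise RuntimeError()` raises RuntimeError.
3. Inner `except ValueError` does not match RuntimeError; exception propagates to outer try.
4. Outer `except RuntimeError` matches → `collection.append('D')` → collection = ['L', 'D'].
Result: ['L', 'D']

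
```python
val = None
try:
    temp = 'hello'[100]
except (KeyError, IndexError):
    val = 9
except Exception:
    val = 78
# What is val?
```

Step-by-step execution trace:
1. `temp = 'hello'[100]` raises IndexError.
2. `except (KeyError, IndexError)` matches (IndexError is in the tuple) → val = 9.
3. `except Exception` is not reached.
Result: 9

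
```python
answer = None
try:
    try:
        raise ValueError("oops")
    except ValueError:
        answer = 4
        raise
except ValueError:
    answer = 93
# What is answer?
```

Step-by-step execution trace:
1. Inner try: `raise ValueError("oops")` raises ValueError.
2. Inner `except ValueError` matches → answer = 4.
3. bare `raise` re-raises the same ValueError.
4. Outer `except ValueError` matches → answer = 93.
Result: 93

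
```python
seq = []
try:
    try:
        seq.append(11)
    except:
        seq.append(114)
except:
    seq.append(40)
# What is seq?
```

Step-by-step execution trace:
1. Inner try: `seq.append(11)` → seq = [11]. No exception raised.
2. Inner `except` is skipped.
3. Inner try completes normally; outer `except` is skipped.
Result: [11]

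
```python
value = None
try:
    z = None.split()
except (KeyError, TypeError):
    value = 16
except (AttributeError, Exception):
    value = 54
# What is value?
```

Step-by-step execution trace:
1. `z = None.split()` raises AttributeError.
2. `except (KeyError, TypeError)` does not match AttributeError; skipped.
3. `except (AttributeError, Exception)` matches (AttributeError is in the tuple) → value = 54.
Result: 54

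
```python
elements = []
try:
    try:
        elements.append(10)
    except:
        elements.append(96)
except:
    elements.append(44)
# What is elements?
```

Step-by-step execution trace:
1. Inner try: `elements.append(10)` → elements = [10]. No exception raised.
2. Inner `except` is skipped.
3. Inner try completes normally; outer `except` is skipped.
Result: [10]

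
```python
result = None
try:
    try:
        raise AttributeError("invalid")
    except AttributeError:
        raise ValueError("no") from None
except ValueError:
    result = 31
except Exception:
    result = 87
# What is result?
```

Step-by-step execution trace:
1. Inner try raises AttributeError; inner `except AttributeError` catches it.
2. `raise ValueError(...) from None` raises ValueError (from None suppresses __context__, but the active exception is still ValueError).
3. Outer `except ValueError` matches → result = 31.
4. `except Exception` is not reached.
Result: 31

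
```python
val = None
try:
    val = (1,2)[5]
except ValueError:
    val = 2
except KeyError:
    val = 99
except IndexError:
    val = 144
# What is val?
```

Step-by-step execution trace:
1. `val = (1,2)[5]` raises IndexError.
2. `except ValueError` does not match IndexError; skipped.
3. `except KeyError` does not match IndexError; skipped.
4. `except IndexError` matches → val = 144.
Result: 144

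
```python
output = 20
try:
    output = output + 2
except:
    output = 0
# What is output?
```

Step-by-step execution trace:
1. output starts at 20.
2. try: `output = output + 2` → output = 22. No exception raised.
3. `except` is skipped.
Result: 22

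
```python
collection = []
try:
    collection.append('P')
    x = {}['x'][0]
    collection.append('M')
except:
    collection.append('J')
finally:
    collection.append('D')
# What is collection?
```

Step-by-step execution trace:
1. try: `collection.append('P')` → collection = ['P'].
2. `x = {}['x'][0]` raises KeyError; `collection.append('M')` is not reached.
3. bare `except` matches → `collection.append('J')` → collection = ['P', 'J'].
4. finally always runs: `collection.append('D')` → collection = ['P', 'J', 'D'].
Result: ['P', 'J', 'D']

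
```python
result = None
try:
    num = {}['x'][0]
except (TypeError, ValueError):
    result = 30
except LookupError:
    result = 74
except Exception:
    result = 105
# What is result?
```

Step-by-step execution trace:
1. `num = {}['x'][0]` raises KeyError.
2. `except (TypeError, ValueError)` does not match KeyError; skipped.
3. `except LookupError` matches (KeyError is a subclass of LookupError) → result = 74.
4. `except Exception` is not reached.
Result: 74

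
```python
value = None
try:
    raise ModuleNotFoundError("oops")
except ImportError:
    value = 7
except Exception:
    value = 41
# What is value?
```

Step-by-step execution trace:
1. `raise ModuleNotFoundError(...)` raises ModuleNotFoundError.
2. `except ImportError` matches (ModuleNotFoundError is a subclass of ImportError) → value = 7.
3. `except Exception` is not reached.
Result: 7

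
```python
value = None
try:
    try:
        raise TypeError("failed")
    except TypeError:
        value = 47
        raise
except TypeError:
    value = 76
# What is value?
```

Step-by-step execution trace:
1. Inner try: `raise TypeError("failed")` raises TypeError.
2. Inner `except TypeError` matches → value = 47.
3. bare `raise` re-raises the same TypeError.
4. Outer `except TypeError` matches → value = 76.
Result: 76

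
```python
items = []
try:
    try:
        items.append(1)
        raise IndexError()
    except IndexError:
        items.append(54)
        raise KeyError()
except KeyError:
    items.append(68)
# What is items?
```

Step-by-step execution trace:
1. Inner try: `items.append(1)` → items = [1].
2. `raise IndexError()` raises IndexError.
3. Inner `except IndexError` matches → `items.append(54)` → items = [1, 54].
4. `raise KeyError()` raises KeyError; propagates to outer try.
5. Outer `except KeyError` matches → `items.append(68)` → items = [1, 54, 68].
Result: [1, 54, 68]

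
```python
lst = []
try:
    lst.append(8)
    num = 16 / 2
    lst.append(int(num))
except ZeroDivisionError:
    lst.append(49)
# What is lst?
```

Step-by-step execution trace:
1. try: `lst.append(8)` → lst = [8].
2. `num = 16 / 2` → num = 8.0. No exception raised.
3. `lst.append(int(num))` → lst = [8, 8].
4. `except ZeroDivisionError` is skipped (no exception was raised).
Result: [8, 8]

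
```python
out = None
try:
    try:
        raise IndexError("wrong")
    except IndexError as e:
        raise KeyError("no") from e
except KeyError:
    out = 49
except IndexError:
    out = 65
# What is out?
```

Step-by-step execution trace:
1. Inner try raises IndexError; inner `except IndexError as e` catches it.
2. `raise KeyError(...) from e` raises KeyError (IndexError is attached as __cause__, but only KeyError is active).
3. Outer `except KeyError` matches → out = 49.
4. `except IndexError` is not reached.
Result: 49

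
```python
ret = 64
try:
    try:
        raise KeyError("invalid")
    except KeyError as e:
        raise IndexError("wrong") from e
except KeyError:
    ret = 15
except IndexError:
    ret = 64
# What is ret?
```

Step-by-step execution trace:
1. Inner try raises KeyError; inner `except KeyError as e` catches it.
2. `raise IndexError(...) from e` raises IndexError (KeyError is attached as __cause__, but only IndexError is active).
3. Outer `except KeyError` does not match IndexError; skipped.
4. Outer `except IndexError` matches → ret = 64.
Result: 64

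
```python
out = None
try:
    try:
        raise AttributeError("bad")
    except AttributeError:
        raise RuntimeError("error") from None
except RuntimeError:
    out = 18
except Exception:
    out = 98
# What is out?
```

Step-by-step execution trace:
1. Inner try raises AttributeError; inner `except AttributeError` catches it.
2. `raise RuntimeError(...) from None` raises RuntimeError (from None suppresses __context__, but the active exception is still RuntimeError).
3. Outer `except RuntimeError` matches → out = 18.
4. `except Exception` is not reached.
Result: 18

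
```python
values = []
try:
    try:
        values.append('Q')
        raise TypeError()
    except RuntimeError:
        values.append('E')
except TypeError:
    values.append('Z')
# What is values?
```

Step-by-step execution trace:
1. Inner try: `values.append('Q')` → values = ['Q'].
2. `raise TypeError()` raises TypeError.
3. Inner `except RuntimeError` does not match TypeError; exception propagates to outer try.
4. Outer `except TypeError` matches → `values.append('Z')` → values = ['Q', 'Z'].
Result: ['Q', 'Z']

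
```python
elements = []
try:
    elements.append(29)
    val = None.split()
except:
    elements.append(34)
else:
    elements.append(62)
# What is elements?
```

Step-by-step execution trace:
1. try: `elements.append(29)` → elements = [29].
2. `val = None.split()` raises AttributeError.
3. bare `except` matches → `elements.append(34)` → elements = [29, 34].
4. `else` is skipped (an exception was raised).
Result: [29, 34]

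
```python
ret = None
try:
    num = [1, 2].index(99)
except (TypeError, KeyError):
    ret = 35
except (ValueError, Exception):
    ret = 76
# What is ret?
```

Step-by-step execution trace:
1. `num = [1, 2].index(99)` raises ValueError.
2. `except (TypeError, KeyError)` does not match ValueError; skipped.
3. `except (ValueError, Exception)` matches (ValueError is in the tuple) → ret = 76.
Result: 76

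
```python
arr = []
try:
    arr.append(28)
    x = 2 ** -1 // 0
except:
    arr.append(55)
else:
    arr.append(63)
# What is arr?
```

Step-by-step execution trace:
1. try: `arr.append(28)` → arr = [28].
2. `x = 2 ** -1 // 0` raises ZeroDivisionError.
3. bare `except` matches → `arr.append(55)` → arr = [28, 55].
4. `else` is skipped (an exception was raised).
Result: [28, 55]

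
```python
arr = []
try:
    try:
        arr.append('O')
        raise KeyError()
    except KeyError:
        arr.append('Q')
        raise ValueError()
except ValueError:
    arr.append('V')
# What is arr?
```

Step-by-step execution trace:
1. Inner try: `arr.append('O')` → arr = ['O'].
2. `raise KeyError()` raises KeyError.
3. Inner `except KeyError` matches → `arr.append('Q')` → arr = ['O', 'Q'].
4. `raise ValueError()` raises ValueError; propagates to outer try.
5. Outer `except ValueError` matches → `arr.append('V')` → arr = ['O', 'Q', 'V'].
Result: ['O', 'Q', 'V']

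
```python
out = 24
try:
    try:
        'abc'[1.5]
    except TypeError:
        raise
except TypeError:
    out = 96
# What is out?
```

Step-by-step execution trace:
1. Inner try: `'abc'[1.5]` raises TypeError.
2. Inner `except TypeError` matches; bare `raise` re-raises the same TypeError.
3. Outer `except TypeError` matches → out = 96.
Result: 96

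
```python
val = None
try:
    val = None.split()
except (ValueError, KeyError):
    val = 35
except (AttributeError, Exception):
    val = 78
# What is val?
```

Step-by-step execution trace:
1. `val = None.split()` raises AttributeError.
2. `except (ValueError, KeyError)` does not match AttributeError; skipped.
3. `except (AttributeError, Exception)` matches (AttributeError is in the tuple) → val = 78.
Result: 78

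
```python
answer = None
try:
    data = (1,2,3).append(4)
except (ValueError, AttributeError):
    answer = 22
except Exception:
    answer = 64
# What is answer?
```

Step-by-step execution trace:
1. `data = (1,2,3).append(4)` raises AttributeError.
2. `except (ValueError, AttributeError)` matches (AttributeError is in the tuple) → answer = 22.
3. `except Exception` is not reached.
Result: 22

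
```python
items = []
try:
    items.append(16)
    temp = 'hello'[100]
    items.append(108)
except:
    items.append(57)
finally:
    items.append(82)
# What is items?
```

Step-by-step execution trace:
1. try: `items.append(16)` → items = [16].
2. `temp = 'hello'[100]` raises IndexError; `items.append(108)` is not reached.
3. bare `except` matches → `items.append(57)` → items = [16, 57].
4. finally always runs: `items.append(82)` → items = [16, 57, 82].
Result: [16, 57, 82]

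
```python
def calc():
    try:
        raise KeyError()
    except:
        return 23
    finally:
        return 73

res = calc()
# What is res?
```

Step-by-step execution trace:
1. `calc()` enters try: `raise KeyError()` raises KeyError.
2. bare `except` matches → `return 23` sets pending return value 23.
3. Before returning, `finally: return 73` runs and overrides the pending return.
4. calc() returns 73 → res = 73.
Result: 73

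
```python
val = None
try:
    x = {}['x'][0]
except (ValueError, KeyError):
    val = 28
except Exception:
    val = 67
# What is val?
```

Step-by-step execution trace:
1. `x = {}['x'][0]` raises KeyError.
2. `except (ValueError, KeyError)` matches (KeyError is in the tuple) → val = 28.
3. `except Exception` is not reached.
Result: 28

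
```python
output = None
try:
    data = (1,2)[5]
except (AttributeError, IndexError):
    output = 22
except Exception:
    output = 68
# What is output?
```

Step-by-step execution trace:
1. `data = (1,2)[5]` raises IndexError.
2. `except (AttributeError, IndexError)` matches (IndexError is in the tuple) → output = 22.
3. `except Exception` is not reached.
Result: 22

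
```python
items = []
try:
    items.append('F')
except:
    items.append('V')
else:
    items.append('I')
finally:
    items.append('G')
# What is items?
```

Step-by-step execution trace:
1. try: `items.append('F')` → items = ['F']. No exception raised.
2. `except` is skipped.
3. `else` runs: `items.append('I')` → items = ['F', 'I'].
4. `finally` always runs: `items.append('G')` → items = ['F', 'I', 'G'].
Result: ['F', 'I', 'G']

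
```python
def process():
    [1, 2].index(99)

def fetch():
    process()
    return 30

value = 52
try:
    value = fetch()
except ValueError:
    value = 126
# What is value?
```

Step-by-step execution trace:
1. value starts at 52.
2. try: `fetch()` calls `process()`.
3. `process()` evaluates `[1, 2].index(99)`, which raises ValueError; it propagates through fetch (uncaught).
4. `return 30` in fetch is not reached; the assignment to value does not complete.
5. `except ValueError` matches → value = 126.
Result: 126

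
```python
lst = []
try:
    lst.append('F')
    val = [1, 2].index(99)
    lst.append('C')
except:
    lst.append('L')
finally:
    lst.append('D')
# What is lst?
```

Step-by-step execution trace:
1. try: `lst.append('F')` → lst = ['F'].
2. `val = [1, 2].index(99)` raises ValueError; `lst.append('C')` is not reached.
3. bare `except` matches → `lst.append('L')` → lst = ['F', 'L'].
4. finally always runs: `lst.append('D')` → lst = ['F', 'L', 'D'].
Result: ['F', 'L', 'D']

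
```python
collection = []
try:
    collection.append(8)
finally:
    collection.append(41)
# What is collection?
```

Step-by-step execution trace:
1. try: `collection.append(8)` → collection = [8].
2. The try body completes without raising.
3. finally always runs: `collection.append(41)` → collection = [8, 41].
Result: [8, 41]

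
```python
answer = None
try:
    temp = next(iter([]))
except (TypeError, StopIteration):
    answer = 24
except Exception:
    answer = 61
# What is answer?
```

Step-by-step execution trace:
1. `temp = next(iter([]))` raises StopIteration.
2. `except (TypeError, StopIteration)` matches (StopIteration is in the tuple) → answer = 24.
3. `except Exception` is not reached.
Result: 24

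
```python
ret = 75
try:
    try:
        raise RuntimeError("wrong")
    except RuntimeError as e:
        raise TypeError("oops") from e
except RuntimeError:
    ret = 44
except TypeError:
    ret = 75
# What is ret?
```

Step-by-step execution trace:
1. Inner try raises RuntimeError; inner `except RuntimeError as e` catches it.
2. `raise TypeError(...) from e` raises TypeError (RuntimeError is attached as __cause__, but only TypeError is active).
3. Outer `except RuntimeError` does not match TypeError; skipped.
4. Outer `except TypeError` matches → ret = 75.
Result: 75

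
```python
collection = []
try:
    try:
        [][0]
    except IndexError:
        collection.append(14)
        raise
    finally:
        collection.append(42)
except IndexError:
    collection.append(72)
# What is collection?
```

Step-by-step execution trace:
1. Inner try: `[][0]` raises IndexError.
2. Inner `except IndexError` matches → `collection.append(14)` → collection = [14].
3. bare `raise` re-raises IndexError.
4. Inner `finally` runs during unwinding: `collection.append(42)` → collection = [14, 42].
5. Outer `except IndexError` matches → `collection.append(72)` → collection = [14, 42, 72].
Result: [14, 42, 72]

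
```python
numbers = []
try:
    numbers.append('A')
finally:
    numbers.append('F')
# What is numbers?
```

Step-by-step execution trace:
1. try: `numbers.append('A')` → numbers = ['A'].
2. The try body completes without raising.
3. finally always runs: `numbers.append('F')` → numbers = ['A', 'F'].
Result: ['A', 'F']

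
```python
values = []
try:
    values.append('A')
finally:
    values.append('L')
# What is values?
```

Step-by-step execution trace:
1. try: `values.append('A')` → values = ['A'].
2. The try body completes without raising.
3. finally always runs: `values.append('L')` → values = ['A', 'L'].
Result: ['A', 'L']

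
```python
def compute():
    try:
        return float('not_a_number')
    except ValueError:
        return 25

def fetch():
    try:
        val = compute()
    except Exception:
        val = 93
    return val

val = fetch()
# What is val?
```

Step-by-step execution trace:
1. `fetch()` calls `compute()`.
2. In compute: `float('not_a_number')` raises ValueError; `except ValueError` catches it → returns 25.
3. In fetch: `val = compute()` → val = 25. No exception reaches fetch.
4. `except Exception` is skipped; fetch returns 25.
5. val = 25.
Result: 25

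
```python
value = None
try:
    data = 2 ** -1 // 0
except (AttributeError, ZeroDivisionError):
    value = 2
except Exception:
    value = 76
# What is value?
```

Step-by-step execution trace:
1. `data = 2 ** -1 // 0` raises ZeroDivisionError.
2. `except (AttributeError, ZeroDivisionError)` matches (ZeroDivisionError is in the tuple) → value = 2.
3. `except Exception` is not reached.
Result: 2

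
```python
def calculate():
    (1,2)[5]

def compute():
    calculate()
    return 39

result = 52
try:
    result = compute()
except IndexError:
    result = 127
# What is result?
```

Step-by-step execution trace:
1. result starts at 52.
2. try: `compute()` calls `calculate()`.
3. `calculate()` evaluates `(1,2)[5]`, which raises IndexError; it propagates through compute (uncaught).
4. `return 39` in compute is not reached; the assignment to result does not complete.
5. `except IndexError` matches → result = 127.
Result: 127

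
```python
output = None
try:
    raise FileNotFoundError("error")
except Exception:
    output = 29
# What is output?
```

Step-by-step execution trace:
1. `raise FileNotFoundError(...)` raises FileNotFoundError.
2. `except Exception` matches (FileNotFoundError is a subclass of Exception) → output = 29.
Result: 29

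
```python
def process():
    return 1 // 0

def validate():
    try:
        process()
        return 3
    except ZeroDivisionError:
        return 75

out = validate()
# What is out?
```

Step-by-step execution trace:
1. `validate()` calls `process()`.
2. `process()` evaluates `1 // 0`, which raises ZeroDivisionError; it propagates to the caller.
3. `return 3` is not reached.
4. `except ZeroDivisionError` in validate matches → returns 75.
5. out = 75.
Result: 75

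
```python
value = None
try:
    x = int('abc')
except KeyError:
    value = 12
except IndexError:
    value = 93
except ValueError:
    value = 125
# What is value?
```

Step-by-step execution trace:
1. `x = int('abc')` raises ValueError.
2. `except KeyError` does not match ValueError; skipped.
3. `except IndexError` does not match ValueError; skipped.
4. `except ValueError` matches → value = 125.
Result: 125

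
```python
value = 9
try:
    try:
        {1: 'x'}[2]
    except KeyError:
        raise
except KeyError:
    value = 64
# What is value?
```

Step-by-step execution trace:
1. Inner try: `{1: 'x'}[2]` raises KeyError.
2. Inner `except KeyError` matches; bare `raise` re-raises the same KeyError.
3. Outer `except KeyError` matches → value = 64.
Result: 64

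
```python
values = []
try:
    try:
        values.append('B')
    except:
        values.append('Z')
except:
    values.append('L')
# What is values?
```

Step-by-step execution trace:
1. Inner try: `values.append('B')` → values = ['B']. No exception raised.
2. Inner `except` is skipped.
3. Inner try completes normally; outer `except` is skipped.
Result: ['B']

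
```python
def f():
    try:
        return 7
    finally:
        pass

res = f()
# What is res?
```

Step-by-step execution trace:
1. `f()` enters try: `return 7` sets pending return value 7.
2. Before returning, `finally: pass` runs (no effect).
3. f() returns 7 → res = 7.
Result: 7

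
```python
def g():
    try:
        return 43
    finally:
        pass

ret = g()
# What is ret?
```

Step-by-step execution trace:
1. `g()` enters try: `return 43` sets pending return value 43.
2. Before returning, `finally: pass` runs (no effect).
3. g() returns 43 → ret = 43.
Result: 43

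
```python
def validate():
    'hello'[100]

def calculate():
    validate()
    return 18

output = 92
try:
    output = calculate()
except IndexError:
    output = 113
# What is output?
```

Step-by-step execution trace:
1. output starts at 92.
2. try: `calculate()` calls `validate()`.
3. `validate()` evaluates `'hello'[100]`, which raises IndexError; it propagates through calculate (uncaught).
4. `return 18` in calculate is not reached; the assignment to output does not complete.
5. `except IndexError` matches → output = 113.
Result: 113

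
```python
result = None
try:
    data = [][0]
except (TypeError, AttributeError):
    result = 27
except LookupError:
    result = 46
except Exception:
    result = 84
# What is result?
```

Step-by-step execution trace:
1. `data = [][0]` raises IndexError.
2. `except (TypeError, AttributeError)` does not match IndexError; skipped.
3. `except LookupError` matches (IndexError is a subclass of LookupError) → result = 46.
4. `except Exception` is not reached.
Result: 46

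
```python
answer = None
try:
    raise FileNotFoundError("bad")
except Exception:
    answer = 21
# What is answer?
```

Step-by-step execution trace:
1. `raise FileNotFoundError(...)` raises FileNotFoundError.
2. `except Exception` matches (FileNotFoundError is a subclass of Exception) → answer = 21.
Result: 21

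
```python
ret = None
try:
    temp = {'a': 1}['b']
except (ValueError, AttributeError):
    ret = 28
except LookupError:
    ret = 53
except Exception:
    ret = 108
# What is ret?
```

Step-by-step execution trace:
1. `temp = {'a': 1}['b']` raises KeyError.
2. `except (ValueError, AttributeError)` does not match KeyError; skipped.
3. `except LookupError` matches (KeyError is a subclass of LookupError) → ret = 53.
4. `except Exception` is not reached.
Result: 53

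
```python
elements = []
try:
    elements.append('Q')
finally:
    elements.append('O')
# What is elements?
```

Step-by-step execution trace:
1. try: `elements.append('Q')` → elements = ['Q'].
2. The try body completes without raising.
3. finally always runs: `elements.append('O')` → elements = ['Q', 'O'].
Result: ['Q', 'O']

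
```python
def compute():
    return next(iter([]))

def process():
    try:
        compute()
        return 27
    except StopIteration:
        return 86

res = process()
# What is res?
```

Step-by-step execution trace:
1. `process()` calls `compute()`.
2. `compute()` evaluates `next(iter([]))`, which raises StopIteration; it propagates to the caller.
3. `return 27` is not reached.
4. `except StopIteration` in process matches → returns 86.
5. res = 86.
Result: 86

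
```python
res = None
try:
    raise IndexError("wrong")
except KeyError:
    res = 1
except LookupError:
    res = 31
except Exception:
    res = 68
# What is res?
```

Step-by-step execution trace:
1. `raise IndexError(...)` raises IndexError.
2. `except KeyError` does not match (IndexError is not a subclass of KeyError); skipped.
3. `except LookupError` matches (IndexError is a subclass of LookupError) → res = 31.
4. `except Exception` is not reached.
Result: 31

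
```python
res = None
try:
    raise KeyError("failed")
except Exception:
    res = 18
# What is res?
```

Step-by-step execution trace:
1. `raise KeyError(...)` raises KeyError.
2. `except Exception` matches (KeyError is a subclass of Exception) → res = 18.
Result: 18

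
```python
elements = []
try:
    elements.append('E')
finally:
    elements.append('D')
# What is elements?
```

Step-by-step execution trace:
1. try: `elements.append('E')` → elements = ['E'].
2. The try body completes without raising.
3. finally always runs: `elements.append('D')` → elements = ['E', 'D'].
Result: ['E', 'D']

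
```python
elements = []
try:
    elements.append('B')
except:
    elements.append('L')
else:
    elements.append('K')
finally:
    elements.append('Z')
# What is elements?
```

Step-by-step execution trace:
1. try: `elements.append('B')` → elements = ['B']. No exception raised.
2. `except` is skipped.
3. `else` runs: `elements.append('K')` → elements = ['B', 'K'].
4. `finally` always runs: `elements.append('Z')` → elements = ['B', 'K', 'Z'].
Result: ['B', 'K', 'Z']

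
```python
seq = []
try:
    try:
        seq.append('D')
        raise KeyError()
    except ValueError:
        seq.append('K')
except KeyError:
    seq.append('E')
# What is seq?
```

Step-by-step execution trace:
1. Inner try: `seq.append('D')` → seq = ['D'].
2. `raise KeyError()` raises KeyError.
3. Inner `except ValueError` does not match KeyError; exception propagates to outer try.
4. Outer `except KeyError` matches → `seq.append('E')` → seq = ['D', 'E'].
Result: ['D', 'E']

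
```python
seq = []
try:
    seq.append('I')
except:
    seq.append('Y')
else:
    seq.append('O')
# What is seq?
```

Step-by-step execution trace:
1. try: `seq.append('I')` → seq = ['I']. No exception raised.
2. `except` is skipped.
3. `else` runs (try completed without exception): `seq.append('O')` → seq = ['I', 'O'].
Result: ['I', 'O']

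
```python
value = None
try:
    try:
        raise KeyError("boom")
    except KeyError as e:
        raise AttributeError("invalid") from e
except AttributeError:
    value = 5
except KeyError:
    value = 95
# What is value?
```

Step-by-step execution trace:
1. Inner try raises KeyError; inner `except KeyError as e` catches it.
2. `raise AttributeError(...) from e` raises AttributeError (KeyError is attached as __cause__, but only AttributeError is active).
3. Outer `except AttributeError` matches → value = 5.
4. `except KeyError` is not reached.
Result: 5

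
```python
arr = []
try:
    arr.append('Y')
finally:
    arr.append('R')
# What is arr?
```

Step-by-step execution trace:
1. try: `arr.append('Y')` → arr = ['Y'].
2. The try body completes without raising.
3. finally always runs: `arr.append('R')` → arr = ['Y', 'R'].
Result: ['Y', 'R']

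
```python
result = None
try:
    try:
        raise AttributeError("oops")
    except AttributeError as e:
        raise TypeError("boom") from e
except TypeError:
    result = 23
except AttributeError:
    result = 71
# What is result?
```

Step-by-step execution trace:
1. Inner try raises AttributeError; inner `except AttributeError as e` catches it.
2. `raise TypeError(...) from e` raises TypeError (AttributeError is attached as __cause__, but only TypeError is active).
3. Outer `except TypeError` matches → result = 23.
4. `except AttributeError` is not reached.
Result: 23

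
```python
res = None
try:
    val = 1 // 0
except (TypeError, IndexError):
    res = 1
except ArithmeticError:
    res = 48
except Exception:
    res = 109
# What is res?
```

Step-by-step execution trace:
1. `val = 1 // 0` raises ZeroDivisionError.
2. `except (TypeError, IndexError)` does not match ZeroDivisionError; skipped.
3. `except ArithmeticError` matches (ZeroDivisionError is a subclass of ArithmeticError) → res = 48.
4. `except Exception` is not reached.
Result: 48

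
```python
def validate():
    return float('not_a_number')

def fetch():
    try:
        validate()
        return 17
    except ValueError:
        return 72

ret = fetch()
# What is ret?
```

Step-by-step execution trace:
1. `fetch()` calls `validate()`.
2. `validate()` evaluates `float('not_a_number')`, which raises ValueError; it propagates to the caller.
3. `return 17` is not reached.
4. `except ValueError` in fetch matches → returns 72.
5. ret = 72.
Result: 72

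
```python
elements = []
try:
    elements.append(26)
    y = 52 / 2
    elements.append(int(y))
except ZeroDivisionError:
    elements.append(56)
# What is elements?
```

Step-by-step execution trace:
1. try: `elements.append(26)` → elements = [26].
2. `y = 52 / 2` → y = 26.0. No exception raised.
3. `elements.append(int(y))` → elements = [26, 26].
4. `except ZeroDivisionError` is skipped (no exception was raised).
Result: [26, 26]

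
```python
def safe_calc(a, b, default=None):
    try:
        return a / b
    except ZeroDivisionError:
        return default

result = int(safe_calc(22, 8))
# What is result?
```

Step-by-step execution trace:
1. `safe_calc(22, 8)` enters try: `return 22 / 8` → returns 2.75. No exception raised.
2. `except ZeroDivisionError` is skipped.
3. `int(2.75)` → 2 → result = 2.
Result: 2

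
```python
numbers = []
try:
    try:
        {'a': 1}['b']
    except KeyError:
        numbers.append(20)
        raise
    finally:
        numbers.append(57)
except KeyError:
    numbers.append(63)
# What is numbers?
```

Step-by-step execution trace:
1. Inner try: `{'a': 1}['b']` raises KeyError.
2. Inner `except KeyError` matches → `numbers.append(20)` → numbers = [20].
3. bare `raise` re-raises KeyError.
4. Inner `finally` runs during unwinding: `numbers.append(57)` → numbers = [20, 57].
5. Outer `except KeyError` matches → `numbers.append(63)` → numbers = [20, 57, 63].
Result: [20, 57, 63]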